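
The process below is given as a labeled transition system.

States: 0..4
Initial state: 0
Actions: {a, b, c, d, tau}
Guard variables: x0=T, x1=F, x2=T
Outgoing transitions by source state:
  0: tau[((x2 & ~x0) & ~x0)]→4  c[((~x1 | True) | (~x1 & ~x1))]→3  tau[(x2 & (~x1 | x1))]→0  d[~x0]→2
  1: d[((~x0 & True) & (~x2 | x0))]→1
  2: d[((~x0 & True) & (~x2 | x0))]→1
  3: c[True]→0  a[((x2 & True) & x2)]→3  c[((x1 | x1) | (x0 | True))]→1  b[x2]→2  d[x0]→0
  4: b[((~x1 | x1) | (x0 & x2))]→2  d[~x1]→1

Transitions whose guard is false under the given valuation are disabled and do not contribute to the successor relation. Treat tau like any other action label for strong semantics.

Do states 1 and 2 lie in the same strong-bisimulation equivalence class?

Answer: BISIMILAR

Trace:
Bisimulation quotient by refinement:
  round 0: {{0,1,2,3,4}}
  round 1: {{0},{1,2},{3},{4}}
Fixed point at round 2; 4 class(es).
class of 1: {1,2}; class of 2: {1,2}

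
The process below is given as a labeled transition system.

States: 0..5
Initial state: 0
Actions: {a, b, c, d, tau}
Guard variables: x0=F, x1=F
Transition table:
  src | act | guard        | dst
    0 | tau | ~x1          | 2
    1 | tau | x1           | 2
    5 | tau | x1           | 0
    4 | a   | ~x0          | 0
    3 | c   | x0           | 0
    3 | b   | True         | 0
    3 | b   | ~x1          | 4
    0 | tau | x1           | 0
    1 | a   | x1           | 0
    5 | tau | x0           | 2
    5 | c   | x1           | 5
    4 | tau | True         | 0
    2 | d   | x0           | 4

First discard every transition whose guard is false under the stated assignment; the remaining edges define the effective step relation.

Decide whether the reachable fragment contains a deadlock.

Reach set: {0,2}
  0: tau→2  [1 out]
  2: ∅  [no exit]
Path to 2: tau

Answer: DEADLOCK at state 2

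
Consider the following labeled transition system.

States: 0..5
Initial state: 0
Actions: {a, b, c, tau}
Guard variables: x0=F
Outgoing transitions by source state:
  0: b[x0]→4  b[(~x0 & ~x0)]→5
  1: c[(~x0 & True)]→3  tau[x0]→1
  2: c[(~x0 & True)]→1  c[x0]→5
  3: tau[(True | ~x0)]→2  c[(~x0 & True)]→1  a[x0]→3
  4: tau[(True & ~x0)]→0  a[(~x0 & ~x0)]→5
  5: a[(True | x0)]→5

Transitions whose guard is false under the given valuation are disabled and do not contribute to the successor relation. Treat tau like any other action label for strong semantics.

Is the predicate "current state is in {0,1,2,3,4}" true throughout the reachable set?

Answer: INVARIANT VIOLATED at state 5

Analysis:
Inv-set: {0,1,2,3,4}
R = {0,5}
  0: ok
  5: outside
reach 5 via b — violates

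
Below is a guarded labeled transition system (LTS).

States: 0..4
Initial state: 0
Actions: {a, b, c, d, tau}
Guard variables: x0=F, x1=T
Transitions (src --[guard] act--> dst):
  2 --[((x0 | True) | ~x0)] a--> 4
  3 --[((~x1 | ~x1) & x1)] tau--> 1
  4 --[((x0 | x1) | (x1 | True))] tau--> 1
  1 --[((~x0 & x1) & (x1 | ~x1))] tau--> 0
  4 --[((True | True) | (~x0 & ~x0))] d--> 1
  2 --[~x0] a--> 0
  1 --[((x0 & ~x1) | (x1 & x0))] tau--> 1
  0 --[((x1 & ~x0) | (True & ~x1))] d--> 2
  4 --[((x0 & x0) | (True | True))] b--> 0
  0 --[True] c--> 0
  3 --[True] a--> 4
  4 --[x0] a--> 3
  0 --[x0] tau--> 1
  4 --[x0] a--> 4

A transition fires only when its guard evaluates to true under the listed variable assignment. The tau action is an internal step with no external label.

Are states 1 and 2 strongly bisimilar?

Answer: NOT BISIMILAR

Working:
Refine partition for ~:
  P[0] = {{0,1,2,3,4}}
  P[1] = {{0},{1},{2,3},{4}}
  P[2] = {{0},{1},{2},{3},{4}}
stable after 3 split(s): 5 block(s)
1∈{1}, 2∈{2}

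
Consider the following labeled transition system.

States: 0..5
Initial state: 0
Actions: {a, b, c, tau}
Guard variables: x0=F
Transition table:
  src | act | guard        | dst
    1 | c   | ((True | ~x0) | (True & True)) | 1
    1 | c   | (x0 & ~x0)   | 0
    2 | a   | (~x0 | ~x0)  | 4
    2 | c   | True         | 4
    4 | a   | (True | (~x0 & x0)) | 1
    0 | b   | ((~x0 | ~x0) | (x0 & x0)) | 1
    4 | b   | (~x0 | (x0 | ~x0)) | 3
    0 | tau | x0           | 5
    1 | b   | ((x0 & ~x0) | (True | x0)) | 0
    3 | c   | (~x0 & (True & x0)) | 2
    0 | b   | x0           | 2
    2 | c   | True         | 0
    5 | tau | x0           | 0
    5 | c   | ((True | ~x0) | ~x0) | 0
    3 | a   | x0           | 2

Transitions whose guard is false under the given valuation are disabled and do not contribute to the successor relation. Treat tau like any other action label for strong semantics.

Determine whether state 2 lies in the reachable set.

Answer: UNREACHABLE

Trace:
9 transition(s) survive guard evaluation.
depth 0: {0}
depth 1: {1}  cumulative {0,1}
Reach set: {0,1}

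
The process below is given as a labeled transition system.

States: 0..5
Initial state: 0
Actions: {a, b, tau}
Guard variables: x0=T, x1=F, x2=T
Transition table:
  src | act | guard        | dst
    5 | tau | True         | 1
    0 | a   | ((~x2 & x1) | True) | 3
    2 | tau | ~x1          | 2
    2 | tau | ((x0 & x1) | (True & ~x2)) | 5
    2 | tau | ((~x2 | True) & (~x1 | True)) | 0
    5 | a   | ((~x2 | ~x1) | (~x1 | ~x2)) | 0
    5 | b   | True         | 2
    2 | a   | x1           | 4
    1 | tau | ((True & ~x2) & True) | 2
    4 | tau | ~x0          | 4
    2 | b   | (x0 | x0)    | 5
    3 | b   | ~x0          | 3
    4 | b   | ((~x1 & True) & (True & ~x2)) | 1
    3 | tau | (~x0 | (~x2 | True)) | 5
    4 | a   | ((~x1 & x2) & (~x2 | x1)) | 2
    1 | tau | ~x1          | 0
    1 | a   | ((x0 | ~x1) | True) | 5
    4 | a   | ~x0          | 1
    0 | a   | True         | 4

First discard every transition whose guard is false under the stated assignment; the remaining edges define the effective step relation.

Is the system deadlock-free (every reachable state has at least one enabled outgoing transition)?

Answer: DEADLOCK at state 4

Trace:
Reach set: {0,1,2,3,4,5}
  0: a→3  a→4  [2 exit(s)]
  1: a→5  tau→0  [2 exit(s)]
  2: b→5  tau→0  tau→2  [3 exit(s)]
  3: tau→5  [1 exit(s)]
  4: ∅  [STUCK]
  5: a→0  b→2  tau→1  [3 exit(s)]
Path to 4: a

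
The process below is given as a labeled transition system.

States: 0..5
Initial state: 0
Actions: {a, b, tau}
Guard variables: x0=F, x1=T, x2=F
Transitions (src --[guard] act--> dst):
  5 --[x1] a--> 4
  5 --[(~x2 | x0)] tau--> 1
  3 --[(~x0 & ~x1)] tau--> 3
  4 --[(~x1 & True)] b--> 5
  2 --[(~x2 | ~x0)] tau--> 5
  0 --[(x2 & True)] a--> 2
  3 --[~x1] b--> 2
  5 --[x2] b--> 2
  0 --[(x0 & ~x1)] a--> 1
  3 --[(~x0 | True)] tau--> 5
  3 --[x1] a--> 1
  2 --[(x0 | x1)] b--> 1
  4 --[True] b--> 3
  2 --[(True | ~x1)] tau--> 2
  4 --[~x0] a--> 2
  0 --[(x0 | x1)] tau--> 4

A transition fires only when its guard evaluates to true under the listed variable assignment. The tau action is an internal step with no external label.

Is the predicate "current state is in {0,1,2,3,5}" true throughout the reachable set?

Answer: INVARIANT VIOLATED at state 4

Trace:
Allowed set {0,1,2,3,5}
Reachable = {0,1,2,3,4,5}
  0: ✓
  1: ✓
  2: ✓
  3: ✓
  4: outside
  5: ✓
witness against invariant: tau → 4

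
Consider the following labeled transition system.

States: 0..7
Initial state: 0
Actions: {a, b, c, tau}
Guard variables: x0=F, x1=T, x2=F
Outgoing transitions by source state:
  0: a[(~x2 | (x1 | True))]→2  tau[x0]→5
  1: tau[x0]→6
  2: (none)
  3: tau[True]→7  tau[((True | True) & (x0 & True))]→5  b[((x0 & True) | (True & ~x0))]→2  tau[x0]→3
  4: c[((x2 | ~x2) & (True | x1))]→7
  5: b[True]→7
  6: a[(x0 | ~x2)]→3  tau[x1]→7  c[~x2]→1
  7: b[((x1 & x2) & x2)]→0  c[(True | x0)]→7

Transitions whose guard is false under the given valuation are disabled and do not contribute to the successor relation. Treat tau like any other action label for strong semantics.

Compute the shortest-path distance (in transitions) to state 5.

Layered search for 5:
  Layer 0: {0}
  Layer 1: {2}
5 never appears.

Answer: UNREACHABLE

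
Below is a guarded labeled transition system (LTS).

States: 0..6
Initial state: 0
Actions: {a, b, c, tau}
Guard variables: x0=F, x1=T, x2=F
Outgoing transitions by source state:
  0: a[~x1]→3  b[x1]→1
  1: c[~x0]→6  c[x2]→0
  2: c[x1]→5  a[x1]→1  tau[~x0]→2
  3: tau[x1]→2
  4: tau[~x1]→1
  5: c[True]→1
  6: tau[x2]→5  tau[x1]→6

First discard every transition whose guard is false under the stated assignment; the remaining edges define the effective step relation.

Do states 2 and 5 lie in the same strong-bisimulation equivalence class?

Answer: NOT BISIMILAR

Working:
Compute ~ classes (split until stable):
  round 0: {{0,1,2,3,4,5,6}}
  round 1: {{0},{1,5},{2},{3,6},{4}}
  round 2: {{0},{1},{2},{3},{4},{5},{6}}
7 equivalence class(es) (converged in 3)
class of 2: {2}; class of 5: {5}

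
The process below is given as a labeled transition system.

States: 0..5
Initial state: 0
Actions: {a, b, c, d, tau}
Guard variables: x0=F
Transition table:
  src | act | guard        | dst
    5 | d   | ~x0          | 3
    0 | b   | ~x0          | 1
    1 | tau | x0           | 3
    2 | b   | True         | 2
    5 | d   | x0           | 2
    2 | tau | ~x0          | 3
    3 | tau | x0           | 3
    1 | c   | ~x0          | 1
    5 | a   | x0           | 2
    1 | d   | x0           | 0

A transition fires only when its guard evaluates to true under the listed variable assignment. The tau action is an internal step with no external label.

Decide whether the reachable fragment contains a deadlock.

Answer: DEADLOCK-FREE

Working:
Reach set: {0,1}
  0: b→1  [deg 1]
  1: c→1  [deg 1]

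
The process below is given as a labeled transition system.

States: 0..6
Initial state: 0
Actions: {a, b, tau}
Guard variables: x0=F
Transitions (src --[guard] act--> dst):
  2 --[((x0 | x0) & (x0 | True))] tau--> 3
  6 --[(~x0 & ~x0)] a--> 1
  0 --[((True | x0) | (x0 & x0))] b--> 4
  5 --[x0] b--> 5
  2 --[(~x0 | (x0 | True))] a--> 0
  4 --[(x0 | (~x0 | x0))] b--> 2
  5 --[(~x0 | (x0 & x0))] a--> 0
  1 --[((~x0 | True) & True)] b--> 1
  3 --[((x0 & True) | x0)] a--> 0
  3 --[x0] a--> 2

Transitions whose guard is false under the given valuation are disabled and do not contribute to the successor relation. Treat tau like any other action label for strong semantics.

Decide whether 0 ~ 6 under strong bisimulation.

Bisimulation quotient by refinement:
  round 0: {{0,1,2,3,4,5,6}}
  round 1: {{0,1,4},{2,5,6},{3}}
  round 2: {{0,1},{2,5,6},{3},{4}}
  round 3: {{0},{1},{2,5,6},{3},{4}}
  round 4: {{0},{1},{2,5},{3},{4},{6}}
Fixed point at round 5; 6 class(es).
0∈{0}, 6∈{6}

Answer: NOT BISIMILAR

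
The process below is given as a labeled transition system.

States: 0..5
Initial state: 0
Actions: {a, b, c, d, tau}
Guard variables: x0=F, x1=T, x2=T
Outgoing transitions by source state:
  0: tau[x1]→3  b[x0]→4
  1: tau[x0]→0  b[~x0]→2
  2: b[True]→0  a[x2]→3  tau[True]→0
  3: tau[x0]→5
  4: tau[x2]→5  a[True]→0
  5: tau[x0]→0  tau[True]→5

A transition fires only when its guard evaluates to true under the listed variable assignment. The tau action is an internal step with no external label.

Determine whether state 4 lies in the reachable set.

Guard filter leaves 8 enabled edge(s).
depth 0: {0}
depth 1: {3}  now seen {0,3}
Reach set: {0,3}

Answer: UNREACHABLE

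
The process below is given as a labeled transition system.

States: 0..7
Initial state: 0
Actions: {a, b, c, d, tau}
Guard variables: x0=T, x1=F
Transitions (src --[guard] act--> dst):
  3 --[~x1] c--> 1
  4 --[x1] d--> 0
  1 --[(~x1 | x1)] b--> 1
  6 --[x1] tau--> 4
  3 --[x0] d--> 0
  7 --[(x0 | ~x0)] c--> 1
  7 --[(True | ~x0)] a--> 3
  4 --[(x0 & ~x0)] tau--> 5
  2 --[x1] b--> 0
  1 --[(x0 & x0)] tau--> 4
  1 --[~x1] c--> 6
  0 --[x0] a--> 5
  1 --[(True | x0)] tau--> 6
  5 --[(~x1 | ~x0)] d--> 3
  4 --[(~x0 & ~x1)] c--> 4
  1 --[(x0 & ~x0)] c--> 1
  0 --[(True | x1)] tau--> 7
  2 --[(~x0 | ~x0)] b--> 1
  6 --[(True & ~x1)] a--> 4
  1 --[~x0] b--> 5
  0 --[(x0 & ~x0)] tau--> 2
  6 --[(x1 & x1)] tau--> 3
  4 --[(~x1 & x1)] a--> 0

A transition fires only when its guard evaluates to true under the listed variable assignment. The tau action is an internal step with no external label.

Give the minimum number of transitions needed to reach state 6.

Layered search for 6:
  L0 = {0}
  L1 = {5,7}
  L2 = {1,3}
  L3 = {4,6}
first hit 6 at d=3 via tau·c·c

Answer: 3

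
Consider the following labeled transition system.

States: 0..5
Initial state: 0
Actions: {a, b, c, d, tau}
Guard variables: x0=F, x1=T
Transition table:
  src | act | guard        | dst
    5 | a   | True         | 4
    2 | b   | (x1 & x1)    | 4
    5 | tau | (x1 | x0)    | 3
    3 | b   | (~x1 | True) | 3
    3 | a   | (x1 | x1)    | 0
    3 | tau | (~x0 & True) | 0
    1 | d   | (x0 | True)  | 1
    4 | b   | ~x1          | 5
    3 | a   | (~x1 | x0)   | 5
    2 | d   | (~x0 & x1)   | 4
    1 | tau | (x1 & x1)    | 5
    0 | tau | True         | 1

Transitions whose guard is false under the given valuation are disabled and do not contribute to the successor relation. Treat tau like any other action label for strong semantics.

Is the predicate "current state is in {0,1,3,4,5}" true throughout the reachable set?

Inv-set: {0,1,3,4,5}
Reach set: {0,1,3,4,5}
  0: safe
  1: safe
  3: safe
  4: safe
  5: safe

Answer: INVARIANT HOLDS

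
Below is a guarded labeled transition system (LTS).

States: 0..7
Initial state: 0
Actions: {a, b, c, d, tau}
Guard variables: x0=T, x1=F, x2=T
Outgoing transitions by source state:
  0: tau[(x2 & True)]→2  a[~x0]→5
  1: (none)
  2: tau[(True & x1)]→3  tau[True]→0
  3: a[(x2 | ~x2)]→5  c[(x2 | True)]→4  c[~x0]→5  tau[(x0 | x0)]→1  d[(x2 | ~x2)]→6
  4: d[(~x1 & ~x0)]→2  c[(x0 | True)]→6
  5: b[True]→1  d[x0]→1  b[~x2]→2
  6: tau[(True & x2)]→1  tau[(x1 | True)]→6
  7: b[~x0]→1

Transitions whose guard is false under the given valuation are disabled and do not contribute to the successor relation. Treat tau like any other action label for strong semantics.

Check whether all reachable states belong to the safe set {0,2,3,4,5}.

Inv-set: {0,2,3,4,5}
R = {0,2}
  0: safe
  2: safe

Answer: INVARIANT HOLDS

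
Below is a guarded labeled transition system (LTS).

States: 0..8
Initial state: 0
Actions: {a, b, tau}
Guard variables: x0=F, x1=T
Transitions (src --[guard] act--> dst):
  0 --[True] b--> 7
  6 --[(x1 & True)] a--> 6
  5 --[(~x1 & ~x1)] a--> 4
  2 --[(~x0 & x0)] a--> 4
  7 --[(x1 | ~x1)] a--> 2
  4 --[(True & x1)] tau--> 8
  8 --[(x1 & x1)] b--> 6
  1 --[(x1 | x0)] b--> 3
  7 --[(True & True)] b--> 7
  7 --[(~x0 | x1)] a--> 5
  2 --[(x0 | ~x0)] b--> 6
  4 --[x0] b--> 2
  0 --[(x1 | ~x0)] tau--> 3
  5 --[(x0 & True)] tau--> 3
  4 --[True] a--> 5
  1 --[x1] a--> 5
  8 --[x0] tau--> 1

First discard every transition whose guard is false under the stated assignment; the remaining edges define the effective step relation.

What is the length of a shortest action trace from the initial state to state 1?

Answer: UNREACHABLE

Analysis:
Layered search for 1:
  L0 = {0}
  L1 = {3,7}
  L2 = {2,5}
  L3 = {6}
1 never appears.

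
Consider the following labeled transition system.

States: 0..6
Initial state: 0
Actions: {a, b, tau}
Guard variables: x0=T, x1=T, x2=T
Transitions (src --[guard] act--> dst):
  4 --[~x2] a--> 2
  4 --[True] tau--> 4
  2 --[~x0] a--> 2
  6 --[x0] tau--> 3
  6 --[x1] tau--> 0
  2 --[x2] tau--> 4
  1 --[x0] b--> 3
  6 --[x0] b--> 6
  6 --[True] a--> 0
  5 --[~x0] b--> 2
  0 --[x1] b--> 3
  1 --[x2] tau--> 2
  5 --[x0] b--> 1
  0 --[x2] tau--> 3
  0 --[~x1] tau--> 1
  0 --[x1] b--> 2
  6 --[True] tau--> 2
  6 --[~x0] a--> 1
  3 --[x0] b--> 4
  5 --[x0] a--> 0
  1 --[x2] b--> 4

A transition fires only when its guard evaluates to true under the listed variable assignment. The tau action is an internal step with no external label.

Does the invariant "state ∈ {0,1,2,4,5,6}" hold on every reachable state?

Inv-set: {0,1,2,4,5,6}
Reachable = {0,2,3,4}
  0: ok
  2: ok
  3: outside
  4: ok
counterexample path to 3: b

Answer: INVARIANT VIOLATED at state 3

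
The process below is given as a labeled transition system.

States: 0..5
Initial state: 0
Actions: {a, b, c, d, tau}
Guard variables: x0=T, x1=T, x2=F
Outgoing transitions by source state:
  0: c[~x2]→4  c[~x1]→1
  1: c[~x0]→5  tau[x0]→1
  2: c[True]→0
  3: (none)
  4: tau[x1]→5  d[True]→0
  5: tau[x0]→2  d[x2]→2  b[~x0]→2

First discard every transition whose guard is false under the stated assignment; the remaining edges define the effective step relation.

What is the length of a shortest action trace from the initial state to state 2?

Answer: 3

Analysis:
Breadth-first toward 2:
  L0 = {0}
  L1 = {4}
  L2 = {5}
  L3 = {2}
2 enters at depth 3; path c·tau·tau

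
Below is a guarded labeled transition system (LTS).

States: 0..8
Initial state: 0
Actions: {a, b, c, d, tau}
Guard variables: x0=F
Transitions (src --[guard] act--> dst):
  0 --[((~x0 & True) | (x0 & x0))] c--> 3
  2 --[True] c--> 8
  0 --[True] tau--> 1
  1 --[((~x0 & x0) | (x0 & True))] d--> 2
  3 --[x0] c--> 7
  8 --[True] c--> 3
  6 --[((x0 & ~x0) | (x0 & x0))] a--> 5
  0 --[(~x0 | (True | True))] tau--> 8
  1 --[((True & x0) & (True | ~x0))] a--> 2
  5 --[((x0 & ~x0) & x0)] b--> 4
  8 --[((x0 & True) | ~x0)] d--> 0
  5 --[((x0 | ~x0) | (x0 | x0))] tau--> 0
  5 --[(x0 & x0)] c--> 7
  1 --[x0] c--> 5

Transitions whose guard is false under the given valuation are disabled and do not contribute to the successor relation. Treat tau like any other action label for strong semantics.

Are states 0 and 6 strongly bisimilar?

Answer: NOT BISIMILAR

Analysis:
Compute ~ classes (split until stable):
  π0 = {{0,1,2,3,4,5,6,7,8}}
  π1 = {{0},{1,3,4,6,7},{2},{5},{8}}
stable after 2 split(s): 5 block(s)
class of 0: {0}; class of 6: {1,3,4,6,7}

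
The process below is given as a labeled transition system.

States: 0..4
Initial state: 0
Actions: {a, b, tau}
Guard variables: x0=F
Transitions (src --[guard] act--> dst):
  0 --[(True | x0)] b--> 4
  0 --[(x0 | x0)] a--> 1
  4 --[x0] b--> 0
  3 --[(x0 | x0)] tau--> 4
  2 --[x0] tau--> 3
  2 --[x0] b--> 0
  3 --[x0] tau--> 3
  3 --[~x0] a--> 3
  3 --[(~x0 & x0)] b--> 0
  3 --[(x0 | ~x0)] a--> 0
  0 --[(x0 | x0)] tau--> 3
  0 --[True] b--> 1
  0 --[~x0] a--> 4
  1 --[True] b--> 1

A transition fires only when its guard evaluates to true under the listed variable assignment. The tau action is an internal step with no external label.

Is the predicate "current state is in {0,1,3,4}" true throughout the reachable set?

Allowed set {0,1,3,4}
R = {0,1,4}
  0: ok
  1: ok
  4: ok

Answer: INVARIANT HOLDS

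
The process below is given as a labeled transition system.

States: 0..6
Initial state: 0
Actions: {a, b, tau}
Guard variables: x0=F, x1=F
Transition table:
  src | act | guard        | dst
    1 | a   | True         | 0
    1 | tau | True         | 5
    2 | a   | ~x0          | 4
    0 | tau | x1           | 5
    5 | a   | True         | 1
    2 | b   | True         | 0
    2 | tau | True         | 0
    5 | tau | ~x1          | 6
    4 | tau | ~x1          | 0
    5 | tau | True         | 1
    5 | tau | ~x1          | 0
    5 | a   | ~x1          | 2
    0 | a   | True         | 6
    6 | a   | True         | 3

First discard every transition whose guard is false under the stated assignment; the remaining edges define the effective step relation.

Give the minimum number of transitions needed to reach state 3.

BFS to 3:
  depth 0: {0}
  depth 1: {6}
  depth 2: {3}
first hit 3 at d=2 via a·a

Answer: 2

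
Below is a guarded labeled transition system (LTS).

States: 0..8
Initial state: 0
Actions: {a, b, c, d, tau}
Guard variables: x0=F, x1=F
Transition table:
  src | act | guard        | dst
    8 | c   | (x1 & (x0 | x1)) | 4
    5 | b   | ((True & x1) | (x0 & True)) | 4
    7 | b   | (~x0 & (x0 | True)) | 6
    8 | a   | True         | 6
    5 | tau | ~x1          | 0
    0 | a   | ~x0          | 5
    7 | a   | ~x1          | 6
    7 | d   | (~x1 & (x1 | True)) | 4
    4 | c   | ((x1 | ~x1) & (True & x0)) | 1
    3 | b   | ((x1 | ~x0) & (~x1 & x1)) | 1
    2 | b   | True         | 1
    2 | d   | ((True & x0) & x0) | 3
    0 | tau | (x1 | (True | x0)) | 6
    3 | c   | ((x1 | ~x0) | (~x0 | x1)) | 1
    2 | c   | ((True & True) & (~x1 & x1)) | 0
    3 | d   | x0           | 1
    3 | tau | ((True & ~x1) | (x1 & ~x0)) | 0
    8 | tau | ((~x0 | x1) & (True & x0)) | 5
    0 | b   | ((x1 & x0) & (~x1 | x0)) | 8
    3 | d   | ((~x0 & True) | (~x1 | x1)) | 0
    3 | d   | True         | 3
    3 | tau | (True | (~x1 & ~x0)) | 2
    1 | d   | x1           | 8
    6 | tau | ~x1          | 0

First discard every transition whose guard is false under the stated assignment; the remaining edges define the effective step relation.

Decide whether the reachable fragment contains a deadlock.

Answer: DEADLOCK-FREE

Analysis:
Reach set: {0,5,6}
  0: a→5  tau→6  [2 exit(s)]
  5: tau→0  [1 exit(s)]
  6: tau→0  [1 exit(s)]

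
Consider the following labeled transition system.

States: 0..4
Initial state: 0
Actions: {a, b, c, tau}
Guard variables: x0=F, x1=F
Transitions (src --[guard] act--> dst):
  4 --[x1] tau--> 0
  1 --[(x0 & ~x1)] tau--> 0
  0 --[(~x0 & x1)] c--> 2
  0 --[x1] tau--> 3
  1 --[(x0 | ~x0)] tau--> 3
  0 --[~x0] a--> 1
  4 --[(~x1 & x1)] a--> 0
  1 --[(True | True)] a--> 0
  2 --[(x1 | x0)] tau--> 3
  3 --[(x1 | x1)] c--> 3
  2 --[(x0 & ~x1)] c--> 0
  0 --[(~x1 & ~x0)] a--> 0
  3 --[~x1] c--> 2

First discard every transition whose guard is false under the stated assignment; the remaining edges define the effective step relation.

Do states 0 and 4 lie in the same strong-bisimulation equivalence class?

Bisimulation quotient by refinement:
  P[0] = {{0,1,2,3,4}}
  P[1] = {{0},{1},{2,4},{3}}
Fixed point at round 2; 4 class(es).
[0]={0}  [4]={2,4}

Answer: NOT BISIMILAR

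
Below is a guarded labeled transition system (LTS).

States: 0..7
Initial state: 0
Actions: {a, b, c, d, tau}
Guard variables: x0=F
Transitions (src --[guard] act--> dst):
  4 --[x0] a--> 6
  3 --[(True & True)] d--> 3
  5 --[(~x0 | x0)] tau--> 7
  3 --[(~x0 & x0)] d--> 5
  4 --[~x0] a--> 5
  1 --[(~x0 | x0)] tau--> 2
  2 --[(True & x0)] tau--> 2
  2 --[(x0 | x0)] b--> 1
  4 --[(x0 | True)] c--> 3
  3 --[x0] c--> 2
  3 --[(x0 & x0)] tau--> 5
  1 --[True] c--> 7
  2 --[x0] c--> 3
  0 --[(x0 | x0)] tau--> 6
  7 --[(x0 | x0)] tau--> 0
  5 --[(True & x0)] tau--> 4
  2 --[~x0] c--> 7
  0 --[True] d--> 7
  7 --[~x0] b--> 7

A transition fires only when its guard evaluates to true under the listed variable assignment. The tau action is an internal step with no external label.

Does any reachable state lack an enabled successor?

Reach set: {0,7}
  0: d→7  [1 out]
  7: b→7  [1 out]

Answer: DEADLOCK-FREE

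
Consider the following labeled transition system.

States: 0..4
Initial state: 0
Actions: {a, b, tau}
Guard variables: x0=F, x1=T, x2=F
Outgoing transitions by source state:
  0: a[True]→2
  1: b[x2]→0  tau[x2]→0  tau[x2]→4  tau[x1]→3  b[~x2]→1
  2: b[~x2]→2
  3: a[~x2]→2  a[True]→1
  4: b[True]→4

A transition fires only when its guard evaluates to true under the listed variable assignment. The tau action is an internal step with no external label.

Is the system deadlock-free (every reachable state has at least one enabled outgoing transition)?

Answer: DEADLOCK-FREE

Working:
Reach set: {0,2}
  0: a→2  [deg 1]
  2: b→2  [deg 1]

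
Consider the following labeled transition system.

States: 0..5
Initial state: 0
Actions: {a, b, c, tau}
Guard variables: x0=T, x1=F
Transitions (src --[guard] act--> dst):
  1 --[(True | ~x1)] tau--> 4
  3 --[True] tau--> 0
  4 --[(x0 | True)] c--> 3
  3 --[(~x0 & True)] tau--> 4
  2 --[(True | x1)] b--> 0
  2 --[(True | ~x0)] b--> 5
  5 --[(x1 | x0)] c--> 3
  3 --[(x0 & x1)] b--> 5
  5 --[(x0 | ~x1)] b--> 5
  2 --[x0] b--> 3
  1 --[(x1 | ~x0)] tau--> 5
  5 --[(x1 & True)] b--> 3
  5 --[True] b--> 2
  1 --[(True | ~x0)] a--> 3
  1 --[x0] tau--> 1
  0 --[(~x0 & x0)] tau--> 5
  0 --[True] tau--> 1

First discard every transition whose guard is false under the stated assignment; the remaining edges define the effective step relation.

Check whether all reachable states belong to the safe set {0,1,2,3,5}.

Allowed set {0,1,2,3,5}
R = {0,1,3,4}
  0: safe
  1: safe
  3: safe
  4: outside
counterexample path to 4: tau·tau

Answer: INVARIANT VIOLATED at state 4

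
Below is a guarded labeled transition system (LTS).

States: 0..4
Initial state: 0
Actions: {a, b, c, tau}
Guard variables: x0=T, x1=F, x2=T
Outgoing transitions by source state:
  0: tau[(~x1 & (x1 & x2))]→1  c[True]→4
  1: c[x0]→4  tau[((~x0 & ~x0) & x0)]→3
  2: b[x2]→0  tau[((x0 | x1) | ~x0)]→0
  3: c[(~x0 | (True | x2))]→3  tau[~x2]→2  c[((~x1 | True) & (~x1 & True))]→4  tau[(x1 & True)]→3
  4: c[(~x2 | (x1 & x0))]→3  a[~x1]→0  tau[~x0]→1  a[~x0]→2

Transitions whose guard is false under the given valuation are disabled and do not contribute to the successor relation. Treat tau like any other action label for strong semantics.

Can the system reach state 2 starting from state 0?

Guard filter leaves 7 enabled edge(s).
depth 0: {0}
depth 1: {4}  total {0,4}
Reachable = {0,4}

Answer: UNREACHABLE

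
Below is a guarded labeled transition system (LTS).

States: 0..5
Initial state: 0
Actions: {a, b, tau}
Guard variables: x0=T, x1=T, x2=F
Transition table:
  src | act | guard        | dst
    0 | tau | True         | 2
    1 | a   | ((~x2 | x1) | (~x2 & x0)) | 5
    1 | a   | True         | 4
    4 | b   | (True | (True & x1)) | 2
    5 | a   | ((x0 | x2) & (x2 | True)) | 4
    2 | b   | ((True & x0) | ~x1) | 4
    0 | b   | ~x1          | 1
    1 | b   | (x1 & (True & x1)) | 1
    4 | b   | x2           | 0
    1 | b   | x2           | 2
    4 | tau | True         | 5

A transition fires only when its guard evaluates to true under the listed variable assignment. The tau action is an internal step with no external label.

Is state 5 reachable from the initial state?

8 transition(s) survive guard evaluation.
depth 0: {0}
depth 1: {2}  total {0,2}
depth 2: {4}  total {0,2,4}
depth 3: {5}  total {0,2,4,5}
Reachable = {0,2,4,5}
witness 5: tau·b·tau

Answer: REACHABLE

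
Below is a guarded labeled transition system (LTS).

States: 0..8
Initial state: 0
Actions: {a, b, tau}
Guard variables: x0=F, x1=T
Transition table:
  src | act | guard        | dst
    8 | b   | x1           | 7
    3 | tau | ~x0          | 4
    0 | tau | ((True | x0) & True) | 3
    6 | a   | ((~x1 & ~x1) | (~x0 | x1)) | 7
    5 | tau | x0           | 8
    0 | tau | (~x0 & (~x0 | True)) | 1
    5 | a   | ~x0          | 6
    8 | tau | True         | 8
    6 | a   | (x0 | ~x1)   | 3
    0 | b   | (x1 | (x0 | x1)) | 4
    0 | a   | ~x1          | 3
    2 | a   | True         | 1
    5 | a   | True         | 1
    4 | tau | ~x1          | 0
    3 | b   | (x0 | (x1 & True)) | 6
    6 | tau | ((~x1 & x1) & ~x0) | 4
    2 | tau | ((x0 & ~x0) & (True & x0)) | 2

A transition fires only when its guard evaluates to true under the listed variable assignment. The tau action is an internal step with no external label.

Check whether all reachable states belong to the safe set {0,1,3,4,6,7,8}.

Allowed set {0,1,3,4,6,7,8}
R = {0,1,3,4,6,7}
  0: safe
  1: safe
  3: safe
  4: safe
  6: safe
  7: safe

Answer: INVARIANT HOLDS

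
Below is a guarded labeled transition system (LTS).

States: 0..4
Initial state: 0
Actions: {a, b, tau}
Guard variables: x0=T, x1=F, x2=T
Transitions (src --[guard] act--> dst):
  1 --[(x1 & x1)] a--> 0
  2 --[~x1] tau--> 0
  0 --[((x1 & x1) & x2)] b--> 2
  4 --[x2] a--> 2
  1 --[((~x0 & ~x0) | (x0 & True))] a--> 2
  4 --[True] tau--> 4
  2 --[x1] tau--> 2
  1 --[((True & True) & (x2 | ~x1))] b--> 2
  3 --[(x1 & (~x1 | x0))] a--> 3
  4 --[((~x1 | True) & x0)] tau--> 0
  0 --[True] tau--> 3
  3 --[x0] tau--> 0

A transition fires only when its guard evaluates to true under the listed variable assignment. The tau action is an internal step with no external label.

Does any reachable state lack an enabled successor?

Reachable = {0,3}
  0: tau→3  [deg 1]
  3: tau→0  [deg 1]

Answer: DEADLOCK-FREE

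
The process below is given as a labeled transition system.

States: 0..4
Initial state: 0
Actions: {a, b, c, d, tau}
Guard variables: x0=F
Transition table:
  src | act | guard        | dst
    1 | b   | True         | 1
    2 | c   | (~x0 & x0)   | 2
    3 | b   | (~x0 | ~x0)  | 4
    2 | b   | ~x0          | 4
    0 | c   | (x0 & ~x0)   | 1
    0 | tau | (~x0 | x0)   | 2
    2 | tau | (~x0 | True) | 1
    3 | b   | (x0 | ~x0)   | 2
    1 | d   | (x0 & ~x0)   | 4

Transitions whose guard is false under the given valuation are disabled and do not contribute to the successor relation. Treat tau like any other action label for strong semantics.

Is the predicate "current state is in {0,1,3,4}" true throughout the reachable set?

Allowed set {0,1,3,4}
Reachable = {0,1,2,4}
  0: ok
  1: ok
  2: VIOLATES
  4: ok
counterexample path to 2: tau

Answer: INVARIANT VIOLATED at state 2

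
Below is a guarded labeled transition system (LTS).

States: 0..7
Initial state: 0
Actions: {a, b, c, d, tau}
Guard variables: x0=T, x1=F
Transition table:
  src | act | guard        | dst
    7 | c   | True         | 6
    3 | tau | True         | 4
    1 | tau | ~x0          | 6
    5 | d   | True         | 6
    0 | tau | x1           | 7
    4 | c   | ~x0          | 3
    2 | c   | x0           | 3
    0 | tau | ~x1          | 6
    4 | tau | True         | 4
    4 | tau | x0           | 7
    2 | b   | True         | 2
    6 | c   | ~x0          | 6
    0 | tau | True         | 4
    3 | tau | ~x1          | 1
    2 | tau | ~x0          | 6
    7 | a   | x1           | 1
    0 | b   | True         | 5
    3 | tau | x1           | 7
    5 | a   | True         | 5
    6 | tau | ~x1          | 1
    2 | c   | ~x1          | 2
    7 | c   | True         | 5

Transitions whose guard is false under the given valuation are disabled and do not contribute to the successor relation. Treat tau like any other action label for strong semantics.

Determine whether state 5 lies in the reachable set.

15 transition(s) survive guard evaluation.
L0 = {0}
L1 = {4,5,6}  cumulative {0,4,5,6}
L2 = {1,7}  cumulative {0,1,4,5,6,7}
Reachable = {0,1,4,5,6,7}
trace reaching 5: b

Answer: REACHABLE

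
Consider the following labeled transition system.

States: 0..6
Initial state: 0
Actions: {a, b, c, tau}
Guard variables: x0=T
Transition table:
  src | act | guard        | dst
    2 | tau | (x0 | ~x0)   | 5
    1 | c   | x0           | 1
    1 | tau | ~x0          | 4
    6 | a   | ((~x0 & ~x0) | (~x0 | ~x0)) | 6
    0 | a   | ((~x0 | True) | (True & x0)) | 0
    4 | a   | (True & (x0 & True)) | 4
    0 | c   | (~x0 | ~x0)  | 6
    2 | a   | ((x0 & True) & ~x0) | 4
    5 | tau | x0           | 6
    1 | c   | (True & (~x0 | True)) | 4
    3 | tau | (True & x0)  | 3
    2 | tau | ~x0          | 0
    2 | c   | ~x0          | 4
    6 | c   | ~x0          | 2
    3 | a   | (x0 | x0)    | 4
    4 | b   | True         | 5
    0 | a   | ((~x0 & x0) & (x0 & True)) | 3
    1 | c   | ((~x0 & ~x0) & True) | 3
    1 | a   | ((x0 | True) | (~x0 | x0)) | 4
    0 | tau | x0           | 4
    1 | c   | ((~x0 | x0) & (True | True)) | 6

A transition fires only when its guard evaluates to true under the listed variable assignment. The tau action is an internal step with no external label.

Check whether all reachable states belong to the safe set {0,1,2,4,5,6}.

Answer: INVARIANT HOLDS

Analysis:
Safe = {0,1,2,4,5,6}
R = {0,4,5,6}
  0: ✓
  4: ✓
  5: ✓
  6: ✓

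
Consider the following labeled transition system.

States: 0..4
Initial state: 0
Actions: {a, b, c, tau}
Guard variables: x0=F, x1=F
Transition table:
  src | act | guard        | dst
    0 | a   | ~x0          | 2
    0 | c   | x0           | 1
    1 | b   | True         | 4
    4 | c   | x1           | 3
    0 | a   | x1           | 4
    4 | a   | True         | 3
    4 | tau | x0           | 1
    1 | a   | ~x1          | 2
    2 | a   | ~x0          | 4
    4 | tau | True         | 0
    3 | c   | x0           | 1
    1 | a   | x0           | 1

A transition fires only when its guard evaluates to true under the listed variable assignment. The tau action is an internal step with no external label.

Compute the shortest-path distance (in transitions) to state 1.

BFS to 1:
  L0 = {0}
  L1 = {2}
  L2 = {4}
  L3 = {3}
1 never appears.

Answer: UNREACHABLE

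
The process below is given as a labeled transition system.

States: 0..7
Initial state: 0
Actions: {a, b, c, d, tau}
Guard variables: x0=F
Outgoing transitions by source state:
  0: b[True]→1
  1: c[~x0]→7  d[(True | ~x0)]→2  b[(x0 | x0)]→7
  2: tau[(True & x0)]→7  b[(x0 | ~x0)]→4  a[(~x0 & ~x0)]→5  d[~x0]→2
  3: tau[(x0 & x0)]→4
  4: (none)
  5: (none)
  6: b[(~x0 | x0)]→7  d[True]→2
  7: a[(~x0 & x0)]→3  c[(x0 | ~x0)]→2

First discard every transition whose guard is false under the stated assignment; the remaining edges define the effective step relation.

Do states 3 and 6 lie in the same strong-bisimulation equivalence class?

Answer: NOT BISIMILAR

Trace:
Bisimulation quotient by refinement:
  P[0] = {{0,1,2,3,4,5,6,7}}
  P[1] = {{0},{1},{2},{3,4,5},{6},{7}}
6 equivalence class(es) (converged in 2)
[3]={3,4,5}  [6]={6}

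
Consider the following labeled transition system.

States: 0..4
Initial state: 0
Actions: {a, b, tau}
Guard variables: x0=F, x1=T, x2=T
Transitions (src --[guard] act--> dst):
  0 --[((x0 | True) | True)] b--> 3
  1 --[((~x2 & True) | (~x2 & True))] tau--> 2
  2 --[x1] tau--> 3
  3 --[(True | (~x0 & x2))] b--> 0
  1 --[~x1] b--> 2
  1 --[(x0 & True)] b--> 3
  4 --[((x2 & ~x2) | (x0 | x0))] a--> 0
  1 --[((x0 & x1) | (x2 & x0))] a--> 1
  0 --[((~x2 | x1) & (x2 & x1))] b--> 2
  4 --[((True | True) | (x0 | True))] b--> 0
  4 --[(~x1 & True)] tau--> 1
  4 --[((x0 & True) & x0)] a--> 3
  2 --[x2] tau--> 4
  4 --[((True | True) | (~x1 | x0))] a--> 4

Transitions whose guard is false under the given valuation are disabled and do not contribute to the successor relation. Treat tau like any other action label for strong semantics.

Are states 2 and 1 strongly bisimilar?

Answer: NOT BISIMILAR

Trace:
Refine partition for ~:
  π0 = {{0,1,2,3,4}}
  π1 = {{0,3},{1},{2},{4}}
  π2 = {{0},{1},{2},{3},{4}}
Fixed point at round 3; 5 class(es).
2∈{2}, 1∈{1}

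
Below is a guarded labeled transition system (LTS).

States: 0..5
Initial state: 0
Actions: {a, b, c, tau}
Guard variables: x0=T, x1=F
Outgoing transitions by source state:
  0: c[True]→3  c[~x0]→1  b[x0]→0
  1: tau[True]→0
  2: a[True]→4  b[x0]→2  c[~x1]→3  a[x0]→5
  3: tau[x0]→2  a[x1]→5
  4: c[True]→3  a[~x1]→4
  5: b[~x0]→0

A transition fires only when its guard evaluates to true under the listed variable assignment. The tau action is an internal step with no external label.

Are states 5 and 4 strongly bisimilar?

Refine partition for ~:
  P[0] = {{0,1,2,3,4,5}}
  P[1] = {{0},{1,3},{2},{4},{5}}
  P[2] = {{0},{1},{2},{3},{4},{5}}
Fixed point at round 3; 6 class(es).
class of 5: {5}; class of 4: {4}

Answer: NOT BISIMILAR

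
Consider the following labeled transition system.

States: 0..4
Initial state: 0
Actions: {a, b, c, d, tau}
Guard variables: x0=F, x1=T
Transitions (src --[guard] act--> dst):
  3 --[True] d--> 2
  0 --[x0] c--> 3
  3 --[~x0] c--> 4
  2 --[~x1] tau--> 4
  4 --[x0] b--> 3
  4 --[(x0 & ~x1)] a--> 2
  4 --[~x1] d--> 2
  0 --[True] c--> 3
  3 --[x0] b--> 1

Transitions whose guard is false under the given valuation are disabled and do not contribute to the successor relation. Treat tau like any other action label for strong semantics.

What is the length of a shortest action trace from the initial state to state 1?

Answer: UNREACHABLE

Trace:
Breadth-first toward 1:
  L0 = {0}
  L1 = {3}
  L2 = {2,4}
1 never appears.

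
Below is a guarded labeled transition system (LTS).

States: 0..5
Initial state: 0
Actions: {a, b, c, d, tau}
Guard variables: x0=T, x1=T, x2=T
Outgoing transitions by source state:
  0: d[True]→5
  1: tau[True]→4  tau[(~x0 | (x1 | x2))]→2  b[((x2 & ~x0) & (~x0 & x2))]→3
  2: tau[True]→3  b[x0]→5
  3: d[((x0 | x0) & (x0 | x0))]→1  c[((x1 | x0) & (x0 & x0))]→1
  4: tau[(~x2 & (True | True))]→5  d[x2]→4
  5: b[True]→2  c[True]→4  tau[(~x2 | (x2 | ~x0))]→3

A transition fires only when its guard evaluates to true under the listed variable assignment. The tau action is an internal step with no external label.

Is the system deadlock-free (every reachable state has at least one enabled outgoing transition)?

Answer: DEADLOCK-FREE

Working:
R = {0,1,2,3,4,5}
  0: d→5  [1 exit(s)]
  1: tau→2  tau→4  [2 exit(s)]
  2: b→5  tau→3  [2 exit(s)]
  3: c→1  d→1  [2 exit(s)]
  4: d→4  [1 exit(s)]
  5: b→2  c→4  tau→3  [3 exit(s)]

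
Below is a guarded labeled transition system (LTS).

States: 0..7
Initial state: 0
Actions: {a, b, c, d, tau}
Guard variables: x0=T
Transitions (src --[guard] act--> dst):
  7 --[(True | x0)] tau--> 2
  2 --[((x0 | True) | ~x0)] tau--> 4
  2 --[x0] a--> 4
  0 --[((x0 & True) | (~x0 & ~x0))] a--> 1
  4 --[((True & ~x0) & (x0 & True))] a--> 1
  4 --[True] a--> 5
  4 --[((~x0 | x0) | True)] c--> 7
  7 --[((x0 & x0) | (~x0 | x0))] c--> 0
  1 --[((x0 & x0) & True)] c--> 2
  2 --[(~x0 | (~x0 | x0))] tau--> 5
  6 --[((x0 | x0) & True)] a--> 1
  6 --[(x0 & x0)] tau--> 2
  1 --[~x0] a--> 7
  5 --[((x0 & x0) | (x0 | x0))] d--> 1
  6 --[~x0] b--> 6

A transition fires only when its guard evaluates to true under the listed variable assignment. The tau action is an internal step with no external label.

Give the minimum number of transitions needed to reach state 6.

Answer: UNREACHABLE

Working:
Layered search for 6:
  Layer 0: {0}
  Layer 1: {1}
  Layer 2: {2}
  Layer 3: {4,5}
  Layer 4: {7}
6 never appears.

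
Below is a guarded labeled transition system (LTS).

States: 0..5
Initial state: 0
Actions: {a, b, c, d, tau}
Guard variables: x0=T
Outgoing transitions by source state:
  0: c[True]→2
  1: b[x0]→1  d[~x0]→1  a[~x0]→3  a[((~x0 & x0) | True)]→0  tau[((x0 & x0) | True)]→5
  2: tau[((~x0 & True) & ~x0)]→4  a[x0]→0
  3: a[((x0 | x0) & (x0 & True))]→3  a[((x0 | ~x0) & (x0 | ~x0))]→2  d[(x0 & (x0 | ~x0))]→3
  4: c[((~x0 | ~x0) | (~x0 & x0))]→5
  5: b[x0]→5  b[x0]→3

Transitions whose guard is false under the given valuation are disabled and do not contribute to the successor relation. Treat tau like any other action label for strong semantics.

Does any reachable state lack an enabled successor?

Answer: DEADLOCK-FREE

Trace:
R = {0,2}
  0: c→2  [deg 1]
  2: a→0  [deg 1]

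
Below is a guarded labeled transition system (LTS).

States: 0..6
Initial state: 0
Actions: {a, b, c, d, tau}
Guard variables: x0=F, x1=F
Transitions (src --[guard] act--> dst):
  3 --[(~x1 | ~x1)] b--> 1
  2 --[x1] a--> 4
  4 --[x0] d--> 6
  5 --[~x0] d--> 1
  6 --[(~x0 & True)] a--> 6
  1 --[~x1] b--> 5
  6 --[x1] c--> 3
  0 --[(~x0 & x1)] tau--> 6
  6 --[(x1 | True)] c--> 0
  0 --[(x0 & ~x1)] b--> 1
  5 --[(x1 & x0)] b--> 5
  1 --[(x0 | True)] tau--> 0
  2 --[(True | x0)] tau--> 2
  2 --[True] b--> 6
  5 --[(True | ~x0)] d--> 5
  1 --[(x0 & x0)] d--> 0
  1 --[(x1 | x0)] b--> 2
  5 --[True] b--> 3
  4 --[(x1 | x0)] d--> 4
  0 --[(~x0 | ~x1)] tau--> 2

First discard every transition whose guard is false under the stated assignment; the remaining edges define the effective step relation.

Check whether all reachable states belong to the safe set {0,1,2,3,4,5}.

Answer: INVARIANT VIOLATED at state 6

Working:
Inv-set: {0,1,2,3,4,5}
Reachable = {0,2,6}
  0: ok
  2: ok
  6: outside
witness against invariant: tau·b → 6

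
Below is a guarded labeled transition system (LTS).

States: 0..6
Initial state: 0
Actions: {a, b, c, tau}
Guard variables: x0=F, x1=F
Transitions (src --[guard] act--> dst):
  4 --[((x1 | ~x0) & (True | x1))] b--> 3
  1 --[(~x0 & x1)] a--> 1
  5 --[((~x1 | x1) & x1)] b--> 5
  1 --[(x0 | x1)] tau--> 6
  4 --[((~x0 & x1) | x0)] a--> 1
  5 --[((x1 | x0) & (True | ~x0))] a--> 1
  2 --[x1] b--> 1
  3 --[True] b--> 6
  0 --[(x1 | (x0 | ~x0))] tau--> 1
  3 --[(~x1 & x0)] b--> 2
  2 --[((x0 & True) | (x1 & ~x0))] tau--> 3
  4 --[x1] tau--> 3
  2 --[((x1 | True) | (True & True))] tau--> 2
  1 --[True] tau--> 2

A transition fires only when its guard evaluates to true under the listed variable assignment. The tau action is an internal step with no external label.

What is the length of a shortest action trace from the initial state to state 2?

BFS to 2:
  Layer 0: {0}
  Layer 1: {1}
  Layer 2: {2}
2 enters at depth 2; path tau·tau

Answer: 2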